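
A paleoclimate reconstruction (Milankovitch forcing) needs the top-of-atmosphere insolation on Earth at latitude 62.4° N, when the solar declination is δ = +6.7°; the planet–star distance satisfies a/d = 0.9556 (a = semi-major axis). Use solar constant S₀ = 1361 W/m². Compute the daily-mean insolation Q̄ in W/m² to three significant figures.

cos H₀ = −tan(+62.4°) tan(+6.700°) = -0.2247, H₀ = 1.7974 rad.
Bracket: H₀ sin φ sin δ + cos φ cos δ sin H₀ = 1.7974×0.88620×0.11667 + 0.46330×0.99317×0.97443 = 0.185838 + 0.448370 = 0.634208.
Inverse-square distance factor (a/d)² = 0.9556² = 0.913171.
Q̄ = (S₀/π) × 0.913171 × [bracket] = (1361/π) × 0.913171 × 0.634208 = 250.9 W/m².

Q̄ ≈ 251 W/m²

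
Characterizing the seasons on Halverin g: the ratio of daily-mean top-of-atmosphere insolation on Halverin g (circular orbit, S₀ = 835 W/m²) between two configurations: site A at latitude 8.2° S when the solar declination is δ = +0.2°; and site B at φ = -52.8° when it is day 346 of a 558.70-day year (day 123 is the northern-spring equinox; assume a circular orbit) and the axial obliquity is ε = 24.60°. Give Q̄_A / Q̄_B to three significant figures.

— Configuration A (φ=-8.2°):
cos H₀ = −tan(-8.2°) tan(+0.200°) = 0.0005, H₀ = 1.5703 rad.
Bracket: H₀ sin φ sin δ + cos φ cos δ sin H₀ = 1.5703×-0.14263×0.00349 + 0.98978×0.99999×1.00000 = -0.000782 + 0.989770 = 0.988988.
Q̄ = (S₀/π) × [bracket] = (835/π) × 0.988988 = 262.86 W/m².
— Configuration B (φ=-52.8°):
Solar longitude: λ_s = 360° × (346 − 123)/558.70 = 143.691°.
sin δ = sin 24.60° × sin 143.691° = 0.24650, so δ = +14.270°.
cos H₀ = −tan(-52.8°) tan(+14.270°) = 0.3351, H₀ = 1.2291 rad.
Bracket: H₀ sin φ sin δ + cos φ cos δ sin H₀ = 1.2291×-0.79653×0.24650 + 0.60460×0.96914×0.94219 = -0.241327 + 0.552069 = 0.310742.
Q̄ = (S₀/π) × [bracket] = (835/π) × 0.310742 = 82.592 W/m².
Ratio Q̄_A / Q̄_B = 262.86 / 82.592 = 3.183.

Q̄_A / Q̄_B ≈ 3.18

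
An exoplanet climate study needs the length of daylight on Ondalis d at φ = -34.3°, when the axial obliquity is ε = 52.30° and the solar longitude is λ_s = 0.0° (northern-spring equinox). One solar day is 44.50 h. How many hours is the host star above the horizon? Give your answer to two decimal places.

Solar declination: sin δ = sin ε · sin λ_s = sin 52.30° × sin 0.0° = 0.00000, so δ = +0.000°.
cos H₀ = −tan φ · tan δ = −tan(-34.3°) × tan(+0.000°) = 0.0000, so H₀ = 1.5708 rad = 90.00°.
Daylight = 2H₀/(2π) × 44.50 h = (1.5708/π) × 44.50 = 22.25 h.

22.25 h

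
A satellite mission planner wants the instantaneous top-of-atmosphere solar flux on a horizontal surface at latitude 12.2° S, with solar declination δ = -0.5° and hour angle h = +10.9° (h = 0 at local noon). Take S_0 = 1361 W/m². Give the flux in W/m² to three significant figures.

1.31e+03 W/m²

cos θ_z = sin ϕ sin δ + cos ϕ cos δ cos h = 0.001844 + 0.959746 = 0.961590.
Flux = S_0 · cos θ_z = 1361 × 0.961590 = 1309 W/m².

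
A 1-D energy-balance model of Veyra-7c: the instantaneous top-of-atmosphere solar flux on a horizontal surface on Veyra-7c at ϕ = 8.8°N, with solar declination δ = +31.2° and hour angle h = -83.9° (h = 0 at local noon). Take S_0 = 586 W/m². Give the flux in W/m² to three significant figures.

cos θ_z = sin ϕ sin δ + cos ϕ cos δ cos h = 0.079251 + 0.089825 = 0.169076.
Flux = S_0 · cos θ_z = 586 × 0.169076 = 99.08 W/m².

99.1 W/m²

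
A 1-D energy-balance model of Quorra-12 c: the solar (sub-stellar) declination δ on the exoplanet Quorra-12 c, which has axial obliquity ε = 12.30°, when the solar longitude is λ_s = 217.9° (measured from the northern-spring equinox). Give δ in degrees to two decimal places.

sin δ = sin ε · sin λ_s = sin 12.30° × sin 217.9° = -0.130861.
δ = arcsin(-0.130861) = -7.52°.

δ = -7.52°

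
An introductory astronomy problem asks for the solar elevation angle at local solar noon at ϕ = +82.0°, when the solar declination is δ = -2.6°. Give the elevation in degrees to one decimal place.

At local noon the hour angle is zero, so the zenith angle equals |ϕ − δ| = |+82.0° − (-2.600°)| = 84.600°.
Elevation = 90° − 84.600° = 5.4°.

5.4°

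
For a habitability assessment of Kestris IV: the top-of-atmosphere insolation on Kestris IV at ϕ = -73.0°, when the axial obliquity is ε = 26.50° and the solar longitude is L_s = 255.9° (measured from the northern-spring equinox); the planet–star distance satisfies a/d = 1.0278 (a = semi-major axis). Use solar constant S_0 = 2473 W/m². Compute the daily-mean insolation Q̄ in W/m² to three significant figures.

Q̄ ≈ 1.08e+03 W/m²

Solar declination: sin δ = sin ε · sin L_s = sin 26.50° × sin 255.9° = -0.43275, so δ = -25.643°.
cos h₀ = −tan(-73.0°) tan(-25.643°) = -1.5701 ≤ −1 ⇒ polar day, h₀ = π.
Bracket: h₀ sin ϕ sin δ + cos ϕ cos δ sin h₀ = 3.1416×-0.95630×-0.43275 + 0.29237×0.90151×0.00000 = 1.300116 + 0.000000 = 1.300116.
Inverse-square distance factor (a/d)² = 1.0278² = 1.056373.
Q̄ = (S_0/π) × 1.056373 × [bracket] = (2473/π) × 1.056373 × 1.300116 = 1081 W/m².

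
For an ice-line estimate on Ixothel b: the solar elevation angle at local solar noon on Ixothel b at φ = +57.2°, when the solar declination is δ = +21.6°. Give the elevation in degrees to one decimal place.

At local noon the hour angle is zero, so the zenith angle equals |φ − δ| = |+57.2° − (+21.600°)| = 35.600°.
Elevation = 90° − 35.600° = 54.4°.

54.4°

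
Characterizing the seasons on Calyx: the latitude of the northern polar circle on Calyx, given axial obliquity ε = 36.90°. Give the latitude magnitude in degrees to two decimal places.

53.10°

The polar circle is the lowest latitude that experiences at least one full rotation of continuous daylight at the northern-summer solstice; it lies at |φ| = 90° − ε = 90° − 36.90° = 53.10°.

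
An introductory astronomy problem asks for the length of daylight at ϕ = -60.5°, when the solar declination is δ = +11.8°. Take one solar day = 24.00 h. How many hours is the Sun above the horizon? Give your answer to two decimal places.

9.11 h

cos h₀ = −tan ϕ · tan δ = −tan(-60.5°) × tan(+11.800°) = 0.3692, so h₀ = 1.1926 rad = 68.33°.
Daylight = 2h₀/(2π) × 24.00 h = (1.1926/π) × 24.00 = 9.11 h.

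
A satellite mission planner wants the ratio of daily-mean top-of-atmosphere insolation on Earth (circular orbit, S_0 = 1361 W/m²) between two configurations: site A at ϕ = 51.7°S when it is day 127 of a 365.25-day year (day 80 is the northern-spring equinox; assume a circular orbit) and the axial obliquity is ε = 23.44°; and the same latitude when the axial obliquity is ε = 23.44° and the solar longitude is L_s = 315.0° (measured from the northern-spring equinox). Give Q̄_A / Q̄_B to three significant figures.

Q̄_A / Q̄_B ≈ 0.287

— Configuration A (ϕ=-51.7°):
Solar longitude: L_s = 360° × (127 − 80)/365.25 = 46.324°.
sin δ = sin 23.44° × sin 46.324° = 0.28771, so δ = +16.721°.
cos h₀ = −tan(-51.7°) tan(+16.721°) = 0.3804, h₀ = 1.1806 rad.
Bracket: h₀ sin ϕ sin δ + cos ϕ cos δ sin h₀ = 1.1806×-0.78478×0.28771 + 0.61978×0.95772×0.92483 = -0.266567 + 0.548957 = 0.282390.
Q̄ = (S_0/π) × [bracket] = (1361/π) × 0.282390 = 122.34 W/m².
— Configuration B (ϕ=-51.7°):
Solar declination: sin δ = sin ε · sin L_s = sin 23.44° × sin 315.0° = -0.28128, so δ = -16.337°.
cos h₀ = −tan(-51.7°) tan(-16.337°) = -0.3711, h₀ = 1.9510 rad.
Bracket: h₀ sin ϕ sin δ + cos ϕ cos δ sin h₀ = 1.9510×-0.78478×-0.28128 + 0.61978×0.95963×0.92857 = 0.430669 + 0.552276 = 0.982945.
Q̄ = (S_0/π) × [bracket] = (1361/π) × 0.982945 = 425.83 W/m².
Ratio Q̄_A / Q̄_B = 122.34 / 425.83 = 0.2873.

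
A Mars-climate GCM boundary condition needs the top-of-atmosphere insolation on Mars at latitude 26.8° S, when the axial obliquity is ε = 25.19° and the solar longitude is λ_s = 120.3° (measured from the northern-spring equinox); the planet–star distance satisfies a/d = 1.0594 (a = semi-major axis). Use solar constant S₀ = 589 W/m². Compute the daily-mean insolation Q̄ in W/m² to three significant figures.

Solar declination: sin δ = sin ε · sin λ_s = sin 25.19° × sin 120.3° = 0.36748, so δ = +21.560°.
cos H₀ = −tan(-26.8°) tan(+21.560°) = 0.1996, H₀ = 1.3699 rad.
Bracket: H₀ sin φ sin δ + cos φ cos δ sin H₀ = 1.3699×-0.45088×0.36748 + 0.89259×0.93003×0.97988 = -0.226978 + 0.813433 = 0.586455.
Inverse-square distance factor (a/d)² = 1.0594² = 1.122328.
Q̄ = (S₀/π) × 1.122328 × [bracket] = (589/π) × 1.122328 × 0.586455 = 123.4 W/m².

Q̄ ≈ 123 W/m²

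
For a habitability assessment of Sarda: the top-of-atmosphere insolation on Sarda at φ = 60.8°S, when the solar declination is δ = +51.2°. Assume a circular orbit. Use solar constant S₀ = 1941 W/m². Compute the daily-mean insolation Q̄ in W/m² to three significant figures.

cos H₀ = −tan(-60.8°) tan(+51.200°) = 2.2254 ≥ 1 ⇒ polar night, H₀ = 0 and Q̄ = 0.

Q̄ ≈ 0.00 W/m²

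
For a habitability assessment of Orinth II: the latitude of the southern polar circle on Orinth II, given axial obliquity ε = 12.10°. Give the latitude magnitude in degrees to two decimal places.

77.90°

The polar circle is the lowest latitude that experiences at least one full rotation of continuous darkness at the northern-summer solstice; it lies at |φ| = 90° − ε = 90° − 12.10° = 77.90°.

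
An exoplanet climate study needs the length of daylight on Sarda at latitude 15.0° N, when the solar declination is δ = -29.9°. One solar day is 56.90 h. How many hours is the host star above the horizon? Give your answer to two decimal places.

cos H₀ = −tan φ · tan δ = −tan(+15.0°) × tan(-29.900°) = 0.1541, so H₀ = 1.4161 rad = 81.14°.
Daylight = 2H₀/(2π) × 56.90 h = (1.4161/π) × 56.90 = 25.65 h.

25.65 h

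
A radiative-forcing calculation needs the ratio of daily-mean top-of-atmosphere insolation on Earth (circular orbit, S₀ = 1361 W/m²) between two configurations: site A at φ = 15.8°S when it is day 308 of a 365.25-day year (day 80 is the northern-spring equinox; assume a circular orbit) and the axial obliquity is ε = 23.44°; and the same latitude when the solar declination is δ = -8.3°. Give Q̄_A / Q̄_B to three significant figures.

— Configuration A (φ=-15.8°):
Solar longitude: λ_s = 360° × (308 − 80)/365.25 = 224.723°.
sin δ = sin 23.44° × sin 224.723° = -0.27991, so δ = -16.255°.
cos H₀ = −tan(-15.8°) tan(-16.255°) = -0.0825, H₀ = 1.6534 rad.
Bracket: H₀ sin φ sin δ + cos φ cos δ sin H₀ = 1.6534×-0.27228×-0.27991 + 0.96222×0.96002×0.99659 = 0.126012 + 0.920600 = 1.046612.
Q̄ = (S₀/π) × [bracket] = (1361/π) × 1.046612 = 453.41 W/m².
— Configuration B (φ=-15.8°):
cos H₀ = −tan(-15.8°) tan(-8.300°) = -0.0413, H₀ = 1.6121 rad.
Bracket: H₀ sin φ sin δ + cos φ cos δ sin H₀ = 1.6121×-0.27228×-0.14436 + 0.96222×0.98953×0.99915 = 0.063366 + 0.951336 = 1.014702.
Q̄ = (S₀/π) × [bracket] = (1361/π) × 1.014702 = 439.59 W/m².
Ratio Q̄_A / Q̄_B = 453.41 / 439.59 = 1.031.

Q̄_A / Q̄_B ≈ 1.03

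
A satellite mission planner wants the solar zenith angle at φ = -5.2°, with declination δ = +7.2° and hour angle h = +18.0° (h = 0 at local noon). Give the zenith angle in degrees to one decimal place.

θ_z = 21.8°

cos θ_z = sin φ sin δ + cos φ cos δ cos h = -0.011359 + 0.939674 = 0.928315.
θ_z = arccos(0.928315) = 21.8°.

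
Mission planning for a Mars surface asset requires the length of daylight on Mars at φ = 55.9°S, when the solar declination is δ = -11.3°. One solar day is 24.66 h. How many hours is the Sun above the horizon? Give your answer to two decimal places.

14.68 h

cos H₀ = −tan φ · tan δ = −tan(-55.9°) × tan(-11.300°) = -0.2951, so H₀ = 1.8704 rad = 107.17°.
Daylight = 2H₀/(2π) × 24.66 h = (1.8704/π) × 24.66 = 14.68 h.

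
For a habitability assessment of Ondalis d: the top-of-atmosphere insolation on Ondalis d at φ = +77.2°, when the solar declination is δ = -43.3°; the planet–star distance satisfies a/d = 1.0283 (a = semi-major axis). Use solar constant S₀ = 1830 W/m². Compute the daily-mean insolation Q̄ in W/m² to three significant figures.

Q̄ ≈ 0.00 W/m²

cos H₀ = −tan(+77.2°) tan(-43.300°) = 4.1478 ≥ 1 ⇒ polar night, H₀ = 0 and Q̄ = 0.
Inverse-square distance factor (a/d)² = 1.0283² = 1.057401.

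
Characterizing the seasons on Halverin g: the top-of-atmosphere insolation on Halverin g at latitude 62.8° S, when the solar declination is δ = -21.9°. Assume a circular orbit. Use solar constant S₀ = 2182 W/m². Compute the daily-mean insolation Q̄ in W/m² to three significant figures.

Q̄ ≈ 752 W/m²

cos H₀ = −tan(-62.8°) tan(-21.900°) = -0.7822, H₀ = 2.4690 rad.
Bracket: H₀ sin φ sin δ + cos φ cos δ sin H₀ = 2.4690×-0.88942×-0.37299 + 0.45710×0.92784×0.62302 = 0.819078 + 0.264233 = 1.083311.
Q̄ = (S₀/π) × [bracket] = (2182/π) × 1.083311 = 752.4 W/m².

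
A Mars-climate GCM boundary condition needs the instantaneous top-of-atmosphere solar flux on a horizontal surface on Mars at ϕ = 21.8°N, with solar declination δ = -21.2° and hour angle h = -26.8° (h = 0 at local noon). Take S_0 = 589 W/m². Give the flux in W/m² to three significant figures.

cos θ_z = sin ϕ sin δ + cos ϕ cos δ cos h = -0.134296 + 0.772666 = 0.638370.
Flux = S_0 · cos θ_z = 589 × 0.638370 = 376.0 W/m².

376 W/m²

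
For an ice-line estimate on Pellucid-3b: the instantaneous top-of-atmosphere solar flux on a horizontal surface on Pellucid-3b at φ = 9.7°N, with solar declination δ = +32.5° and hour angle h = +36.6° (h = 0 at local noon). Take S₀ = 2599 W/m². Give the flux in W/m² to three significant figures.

cos θ_z = sin φ sin δ + cos φ cos δ cos h = 0.090529 + 0.667409 = 0.757938.
Flux = S₀ · cos θ_z = 2599 × 0.757938 = 1970 W/m².

1.97e+03 W/m²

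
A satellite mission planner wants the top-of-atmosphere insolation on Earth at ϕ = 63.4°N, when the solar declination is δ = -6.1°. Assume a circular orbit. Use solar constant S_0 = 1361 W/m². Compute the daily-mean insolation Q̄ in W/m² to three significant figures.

cos h₀ = −tan(+63.4°) tan(-6.100°) = 0.2134, h₀ = 1.3557 rad.
Bracket: h₀ sin ϕ sin δ + cos ϕ cos δ sin h₀ = 1.3557×0.89415×-0.10626 + 0.44776×0.99434×0.97696 = -0.128808 + 0.434968 = 0.306160.
Q̄ = (S_0/π) × [bracket] = (1361/π) × 0.306160 = 132.6 W/m².

Q̄ ≈ 133 W/m²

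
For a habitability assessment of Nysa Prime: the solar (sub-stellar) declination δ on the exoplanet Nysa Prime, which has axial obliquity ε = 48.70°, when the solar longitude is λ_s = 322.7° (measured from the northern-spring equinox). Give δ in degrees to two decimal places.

sin δ = sin ε · sin λ_s = sin 48.70° × sin 322.7° = -0.455257.
δ = arcsin(-0.455257) = -27.08°.

δ = -27.08°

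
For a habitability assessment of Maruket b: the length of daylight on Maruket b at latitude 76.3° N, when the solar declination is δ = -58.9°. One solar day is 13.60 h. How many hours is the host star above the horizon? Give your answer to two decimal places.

cos h₀ = −tan ϕ · tan δ = 6.8002 ≥ 1, so the host star never rises (polar night) and h₀ = 0.
Daylight = 2h₀/(2π) × 13.60 h = (0.0000/π) × 13.60 = 0.00 h.

0.00 h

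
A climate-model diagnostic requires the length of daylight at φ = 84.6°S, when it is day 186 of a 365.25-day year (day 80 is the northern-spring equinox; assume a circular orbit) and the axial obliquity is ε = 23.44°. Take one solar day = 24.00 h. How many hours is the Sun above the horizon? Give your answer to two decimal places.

0.00 h

Solar longitude: λ_s = 360° × (186 − 80)/365.25 = 104.476°.
sin δ = sin 23.44° × sin 104.476° = 0.38516, so δ = +22.654°.
cos H₀ = −tan φ · tan δ = 4.4152 ≥ 1, so the Sun never rises (polar night) and H₀ = 0.
Daylight = 2H₀/(2π) × 24.00 h = (0.0000/π) × 24.00 = 0.00 h.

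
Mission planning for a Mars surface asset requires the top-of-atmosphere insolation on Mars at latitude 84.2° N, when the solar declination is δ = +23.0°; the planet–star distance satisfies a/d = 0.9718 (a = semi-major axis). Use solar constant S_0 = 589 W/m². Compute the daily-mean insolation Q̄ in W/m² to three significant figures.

cos h₀ = −tan(+84.2°) tan(+23.000°) = -4.1789 ≤ −1 ⇒ polar day, h₀ = π.
Bracket: h₀ sin ϕ sin δ + cos ϕ cos δ sin h₀ = 3.1416×0.99488×0.39073 + 0.10106×0.92050×0.00000 = 1.221232 + 0.000000 = 1.221232.
Inverse-square distance factor (a/d)² = 0.9718² = 0.944395.
Q̄ = (S_0/π) × 0.944395 × [bracket] = (589/π) × 0.944395 × 1.221232 = 216.2 W/m².

Q̄ ≈ 216 W/m²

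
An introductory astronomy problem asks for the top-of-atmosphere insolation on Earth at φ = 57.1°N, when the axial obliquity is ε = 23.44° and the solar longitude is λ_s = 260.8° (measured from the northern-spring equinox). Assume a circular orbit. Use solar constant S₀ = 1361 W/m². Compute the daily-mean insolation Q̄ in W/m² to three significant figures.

Q̄ ≈ 41.2 W/m²

Solar declination: sin δ = sin ε · sin λ_s = sin 23.44° × sin 260.8° = -0.39267, so δ = -23.121°.
cos H₀ = −tan(+57.1°) tan(-23.121°) = 0.6600, H₀ = 0.8500 rad.
Bracket: H₀ sin φ sin δ + cos φ cos δ sin H₀ = 0.8500×0.83962×-0.39267 + 0.54317×0.91968×0.75128 = -0.280240 + 0.375296 = 0.095056.
Q̄ = (S₀/π) × [bracket] = (1361/π) × 0.095056 = 41.18 W/m².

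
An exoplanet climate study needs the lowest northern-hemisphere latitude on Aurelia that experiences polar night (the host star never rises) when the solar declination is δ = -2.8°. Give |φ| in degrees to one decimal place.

Polar night requires cos H₀ = −tan φ tan δ ≥ 1, i.e. tan φ tan δ ≤ −1.
The boundary is |tan φ| · |tan δ| = 1, so |φ| = 90° − |δ| = 90° − 2.8° = 87.2° in the northern hemisphere.

|φ| = 87.2°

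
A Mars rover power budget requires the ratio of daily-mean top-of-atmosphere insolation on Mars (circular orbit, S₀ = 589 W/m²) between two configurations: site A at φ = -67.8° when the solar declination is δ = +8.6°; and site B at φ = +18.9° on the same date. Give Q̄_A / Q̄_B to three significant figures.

— Configuration A (φ=-67.8°):
cos H₀ = −tan(-67.8°) tan(+8.600°) = 0.3706, H₀ = 1.1912 rad.
Bracket: H₀ sin φ sin δ + cos φ cos δ sin H₀ = 1.1912×-0.92587×0.14954 + 0.37784×0.98876×0.92880 = -0.164927 + 0.346993 = 0.182066.
Q̄ = (S₀/π) × [bracket] = (589/π) × 0.182066 = 34.135 W/m².
— Configuration B (φ=+18.9°):
cos H₀ = −tan(+18.9°) tan(+8.600°) = -0.0518, H₀ = 1.6226 rad.
Bracket: H₀ sin φ sin δ + cos φ cos δ sin H₀ = 1.6226×0.32392×0.14954 + 0.94609×0.98876×0.99866 = 0.078597 + 0.934202 = 1.012799.
Q̄ = (S₀/π) × [bracket] = (589/π) × 1.012799 = 189.88 W/m².
Ratio Q̄_A / Q̄_B = 34.135 / 189.88 = 0.1798.

Q̄_A / Q̄_B ≈ 0.180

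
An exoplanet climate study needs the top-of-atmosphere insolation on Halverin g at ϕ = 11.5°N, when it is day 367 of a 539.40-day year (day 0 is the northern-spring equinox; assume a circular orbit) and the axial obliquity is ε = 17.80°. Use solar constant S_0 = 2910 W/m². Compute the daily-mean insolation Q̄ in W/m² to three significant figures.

Q̄ ≈ 793 W/m²

Solar longitude: L_s = 360° × (367 − 0)/539.40 = 244.939°.
sin δ = sin 17.80° × sin 244.939° = -0.27692, so δ = -16.076°.
cos h₀ = −tan(+11.5°) tan(-16.076°) = 0.0586, h₀ = 1.5121 rad.
Bracket: h₀ sin ϕ sin δ + cos ϕ cos δ sin h₀ = 1.5121×0.19937×-0.27692 + 0.97992×0.96089×0.99828 = -0.083482 + 0.939976 = 0.856494.
Q̄ = (S_0/π) × [bracket] = (2910/π) × 0.856494 = 793.4 W/m².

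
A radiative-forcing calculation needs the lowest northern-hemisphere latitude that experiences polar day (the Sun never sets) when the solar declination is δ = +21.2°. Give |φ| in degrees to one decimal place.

|φ| = 68.8°

Polar day requires cos H₀ = −tan φ tan δ ≤ −1, i.e. tan φ tan δ ≥ 1.
The boundary is |tan φ| · |tan δ| = 1, so |φ| = 90° − |δ| = 90° − 21.2° = 68.8° in the northern hemisphere.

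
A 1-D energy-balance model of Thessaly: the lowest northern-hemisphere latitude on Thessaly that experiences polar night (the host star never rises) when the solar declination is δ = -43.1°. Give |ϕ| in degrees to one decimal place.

Polar night requires cos h₀ = −tan ϕ tan δ ≥ 1, i.e. tan ϕ tan δ ≤ −1.
The boundary is |tan ϕ| · |tan δ| = 1, so |ϕ| = 90° − |δ| = 90° − 43.1° = 46.9° in the northern hemisphere.

|ϕ| = 46.9°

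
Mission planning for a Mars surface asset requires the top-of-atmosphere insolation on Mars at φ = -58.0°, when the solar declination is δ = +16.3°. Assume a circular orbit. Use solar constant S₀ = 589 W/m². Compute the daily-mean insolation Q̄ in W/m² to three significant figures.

cos H₀ = −tan(-58.0°) tan(+16.300°) = 0.4680, H₀ = 1.0838 rad.
Bracket: H₀ sin φ sin δ + cos φ cos δ sin H₀ = 1.0838×-0.84805×0.28067 + 0.52992×0.95981×0.88374 = -0.257968 + 0.449490 = 0.191522.
Q̄ = (S₀/π) × [bracket] = (589/π) × 0.191522 = 35.91 W/m².

Q̄ ≈ 35.9 W/m²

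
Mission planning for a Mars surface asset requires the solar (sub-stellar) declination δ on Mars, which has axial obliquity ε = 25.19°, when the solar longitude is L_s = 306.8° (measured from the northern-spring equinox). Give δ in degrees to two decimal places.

δ = -19.93°

sin δ = sin ε · sin L_s = sin 25.19° × sin 306.8° = -0.340808.
δ = arcsin(-0.340808) = -19.93°.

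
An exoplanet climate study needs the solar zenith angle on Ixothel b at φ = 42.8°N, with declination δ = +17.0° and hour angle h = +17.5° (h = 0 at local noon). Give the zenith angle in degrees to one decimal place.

θ_z = 29.8°

cos θ_z = sin φ sin δ + cos φ cos δ cos h = 0.198649 + 0.669194 = 0.867843.
θ_z = arccos(0.867843) = 29.8°.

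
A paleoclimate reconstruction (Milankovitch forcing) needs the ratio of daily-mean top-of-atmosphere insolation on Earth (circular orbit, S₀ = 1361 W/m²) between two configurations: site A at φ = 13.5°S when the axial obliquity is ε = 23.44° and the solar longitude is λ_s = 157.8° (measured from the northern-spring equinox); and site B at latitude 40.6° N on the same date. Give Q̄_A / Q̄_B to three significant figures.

— Configuration A (φ=-13.5°):
Solar declination: sin δ = sin ε · sin λ_s = sin 23.44° × sin 157.8° = 0.15030, so δ = +8.644°.
cos H₀ = −tan(-13.5°) tan(+8.644°) = 0.0365, H₀ = 1.5343 rad.
Bracket: H₀ sin φ sin δ + cos φ cos δ sin H₀ = 1.5343×-0.23345×0.15030 + 0.97237×0.98864×0.99933 = -0.053835 + 0.960680 = 0.906845.
Q̄ = (S₀/π) × [bracket] = (1361/π) × 0.906845 = 392.86 W/m².
— Configuration B (φ=+40.6°):
cos H₀ = −tan(+40.6°) tan(+8.644°) = -0.1303, H₀ = 1.7015 rad.
Bracket: H₀ sin φ sin δ + cos φ cos δ sin H₀ = 1.7015×0.65077×0.15030 + 0.75927×0.98864×0.99147 = 0.166425 + 0.744242 = 0.910667.
Q̄ = (S₀/π) × [bracket] = (1361/π) × 0.910667 = 394.52 W/m².
Ratio Q̄_A / Q̄_B = 392.86 / 394.52 = 0.9958.

Q̄_A / Q̄_B ≈ 0.996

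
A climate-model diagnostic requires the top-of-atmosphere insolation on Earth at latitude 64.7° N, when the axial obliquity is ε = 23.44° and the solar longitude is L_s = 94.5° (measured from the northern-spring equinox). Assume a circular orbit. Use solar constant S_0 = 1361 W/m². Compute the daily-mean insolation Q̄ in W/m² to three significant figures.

Solar declination: sin δ = sin ε · sin L_s = sin 23.44° × sin 94.5° = 0.39656, so δ = +23.363°.
cos h₀ = −tan(+64.7°) tan(+23.363°) = -0.9139, h₀ = 2.7235 rad.
Bracket: h₀ sin ϕ sin δ + cos ϕ cos δ sin h₀ = 2.7235×0.90408×0.39656 + 0.42736×0.91801×0.40602 = 0.976435 + 0.159290 = 1.135725.
Q̄ = (S_0/π) × [bracket] = (1361/π) × 1.135725 = 492.0 W/m².

Q̄ ≈ 492 W/m²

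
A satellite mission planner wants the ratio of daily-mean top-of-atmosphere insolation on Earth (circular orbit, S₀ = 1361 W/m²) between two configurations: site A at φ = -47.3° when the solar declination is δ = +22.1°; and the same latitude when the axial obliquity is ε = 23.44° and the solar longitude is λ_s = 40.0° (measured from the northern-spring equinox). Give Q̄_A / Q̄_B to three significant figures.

Q̄_A / Q̄_B ≈ 0.660

— Configuration A (φ=-47.3°):
cos H₀ = −tan(-47.3°) tan(+22.100°) = 0.4400, H₀ = 1.1152 rad.
Bracket: H₀ sin φ sin δ + cos φ cos δ sin H₀ = 1.1152×-0.73491×0.37622 + 0.67816×0.92653×0.89798 = -0.308339 + 0.564233 = 0.255894.
Q̄ = (S₀/π) × [bracket] = (1361/π) × 0.255894 = 110.86 W/m².
— Configuration B (φ=-47.3°):
Solar declination: sin δ = sin ε · sin λ_s = sin 23.44° × sin 40.0° = 0.25569, so δ = +14.815°.
cos H₀ = −tan(-47.3°) tan(+14.815°) = 0.2866, H₀ = 1.2801 rad.
Bracket: H₀ sin φ sin δ + cos φ cos δ sin H₀ = 1.2801×-0.73491×0.25569 + 0.67816×0.96676×0.95804 = -0.240542 + 0.628108 = 0.387566.
Q̄ = (S₀/π) × [bracket] = (1361/π) × 0.387566 = 167.90 W/m².
Ratio Q̄_A / Q̄_B = 110.86 / 167.90 = 0.6603.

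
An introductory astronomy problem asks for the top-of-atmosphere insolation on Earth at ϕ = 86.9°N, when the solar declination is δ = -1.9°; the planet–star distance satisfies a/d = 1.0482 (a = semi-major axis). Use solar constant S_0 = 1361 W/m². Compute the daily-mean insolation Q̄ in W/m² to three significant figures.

cos h₀ = −tan(+86.9°) tan(-1.900°) = 0.6125, h₀ = 0.9115 rad.
Bracket: h₀ sin ϕ sin δ + cos ϕ cos δ sin h₀ = 0.9115×0.99854×-0.03316 + 0.05408×0.99945×0.79045 = -0.030181 + 0.042724 = 0.012543.
Inverse-square distance factor (a/d)² = 1.0482² = 1.098723.
Q̄ = (S_0/π) × 1.098723 × [bracket] = (1361/π) × 1.098723 × 0.012543 = 5.970 W/m².

Q̄ ≈ 5.97 W/m²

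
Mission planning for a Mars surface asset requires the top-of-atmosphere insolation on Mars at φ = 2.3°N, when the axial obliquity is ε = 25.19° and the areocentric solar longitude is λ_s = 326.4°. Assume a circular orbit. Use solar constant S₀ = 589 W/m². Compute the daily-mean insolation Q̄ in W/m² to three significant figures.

sin δ = sin 25.19° × sin 326.4° = -0.23554, so δ = -13.623°.
cos H₀ = −tan(+2.3°) tan(-13.623°) = 0.0097, H₀ = 1.5611 rad.
Bracket: H₀ sin φ sin δ + cos φ cos δ sin H₀ = 1.5611×0.04013×-0.23554 + 0.99919×0.97187×0.99995 = -0.014756 + 0.971034 = 0.956278.
Q̄ = (S₀/π) × [bracket] = (589/π) × 0.956278 = 179.3 W/m².

Q̄ ≈ 179 W/m²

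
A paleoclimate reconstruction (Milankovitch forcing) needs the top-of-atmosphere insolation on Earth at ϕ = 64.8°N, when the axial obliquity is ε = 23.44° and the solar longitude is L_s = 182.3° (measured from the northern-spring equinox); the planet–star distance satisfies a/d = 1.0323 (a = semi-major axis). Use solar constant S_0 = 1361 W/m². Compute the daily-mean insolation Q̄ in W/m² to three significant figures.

Solar declination: sin δ = sin ε · sin L_s = sin 23.44° × sin 182.3° = -0.01596, so δ = -0.915°.
cos h₀ = −tan(+64.8°) tan(-0.915°) = 0.0339, h₀ = 1.5369 rad.
Bracket: h₀ sin ϕ sin δ + cos ϕ cos δ sin h₀ = 1.5369×0.90483×-0.01596 + 0.42578×0.99987×0.99942 = -0.022195 + 0.425478 = 0.403283.
Inverse-square distance factor (a/d)² = 1.0323² = 1.065643.
Q̄ = (S_0/π) × 1.065643 × [bracket] = (1361/π) × 1.065643 × 0.403283 = 186.2 W/m².

Q̄ ≈ 186 W/m²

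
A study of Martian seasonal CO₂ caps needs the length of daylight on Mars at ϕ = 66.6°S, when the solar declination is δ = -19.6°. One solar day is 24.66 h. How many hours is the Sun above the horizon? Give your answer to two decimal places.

19.92 h

cos h₀ = −tan ϕ · tan δ = −tan(-66.6°) × tan(-19.600°) = -0.8229, so h₀ = 2.5372 rad = 145.37°.
Daylight = 2h₀/(2π) × 24.66 h = (2.5372/π) × 24.66 = 19.92 h.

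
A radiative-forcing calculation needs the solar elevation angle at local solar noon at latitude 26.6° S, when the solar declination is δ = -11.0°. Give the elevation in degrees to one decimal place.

At local noon the hour angle is zero, so the zenith angle equals |ϕ − δ| = |-26.6° − (-11.000°)| = 15.600°.
Elevation = 90° − 15.600° = 74.4°.

74.4°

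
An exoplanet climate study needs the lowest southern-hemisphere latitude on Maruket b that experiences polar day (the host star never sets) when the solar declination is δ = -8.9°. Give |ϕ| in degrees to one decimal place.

Polar day requires cos h₀ = −tan ϕ tan δ ≤ −1, i.e. tan ϕ tan δ ≥ 1.
The boundary is |tan ϕ| · |tan δ| = 1, so |ϕ| = 90° − |δ| = 90° − 8.9° = 81.1° in the southern hemisphere.

|ϕ| = 81.1°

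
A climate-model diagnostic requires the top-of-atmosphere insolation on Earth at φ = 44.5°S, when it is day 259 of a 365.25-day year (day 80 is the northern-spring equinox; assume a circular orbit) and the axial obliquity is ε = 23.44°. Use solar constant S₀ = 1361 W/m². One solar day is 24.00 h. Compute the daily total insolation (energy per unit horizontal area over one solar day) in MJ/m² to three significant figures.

25.7 MJ/m²

Solar longitude: λ_s = 360° × (259 − 80)/365.25 = 176.427°.
sin δ = sin 23.44° × sin 176.427° = 0.02479, so δ = +1.420°.
cos H₀ = −tan(-44.5°) tan(+1.420°) = 0.0244, H₀ = 1.5464 rad.
Bracket: H₀ sin φ sin δ + cos φ cos δ sin H₀ = 1.5464×-0.70091×0.02479 + 0.71325×0.99969×0.99970 = -0.026870 + 0.712815 = 0.685945.
Q̄ = (S₀/π) × [bracket] = (1361/π) × 0.685945 = 297.16 W/m².
Daily total = Q̄ × 24.00 h × 3600 s/h = 297.16 × 24.00 × 3600 / 10⁶ = 25.67 MJ/m².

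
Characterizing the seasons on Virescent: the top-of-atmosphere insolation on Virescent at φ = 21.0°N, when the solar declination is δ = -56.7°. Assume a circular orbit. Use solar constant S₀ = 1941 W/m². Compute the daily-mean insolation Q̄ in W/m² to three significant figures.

cos H₀ = −tan(+21.0°) tan(-56.700°) = 0.5844, H₀ = 0.9467 rad.
Bracket: H₀ sin φ sin δ + cos φ cos δ sin H₀ = 0.9467×0.35837×-0.83581 + 0.93358×0.54902×0.81148 = -0.283564 + 0.415927 = 0.132363.
Q̄ = (S₀/π) × [bracket] = (1941/π) × 0.132363 = 81.78 W/m².

Q̄ ≈ 81.8 W/m²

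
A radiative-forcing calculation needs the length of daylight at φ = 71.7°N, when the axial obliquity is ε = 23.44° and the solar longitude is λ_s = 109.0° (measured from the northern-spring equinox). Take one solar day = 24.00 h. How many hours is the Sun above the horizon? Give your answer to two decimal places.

24.00 h

Solar declination: sin δ = sin ε · sin λ_s = sin 23.44° × sin 109.0° = 0.37612, so δ = +22.093°.
Sunrise equation: cos H₀ = −tan φ · tan δ = -1.2274 ≤ −1, so the Sun never sets (polar day) and H₀ = π.
Daylight = 2H₀/(2π) × 24.00 h = (3.1416/π) × 24.00 = 24.00 h.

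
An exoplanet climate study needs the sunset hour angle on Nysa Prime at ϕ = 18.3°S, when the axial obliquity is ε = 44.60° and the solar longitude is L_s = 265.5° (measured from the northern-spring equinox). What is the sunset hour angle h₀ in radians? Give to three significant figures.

Solar declination: sin δ = sin ε · sin L_s = sin 44.60° × sin 265.5° = -0.69999, so δ = -44.426°.
cos h₀ = −tan ϕ · tan δ = −tan(-18.3°) × tan(-44.426°) = -0.3242, so h₀ = 1.9009 rad = 108.91°.

h₀ = 1.90 rad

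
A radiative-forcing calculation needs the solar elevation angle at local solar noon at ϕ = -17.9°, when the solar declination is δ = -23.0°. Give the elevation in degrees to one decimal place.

At local noon the hour angle is zero, so the zenith angle equals |ϕ − δ| = |-17.9° − (-23.000°)| = 5.100°.
Elevation = 90° − 5.100° = 84.9°.

84.9°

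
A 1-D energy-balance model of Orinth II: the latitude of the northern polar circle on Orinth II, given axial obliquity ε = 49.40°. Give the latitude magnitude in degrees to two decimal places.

The polar circle is the lowest latitude that experiences at least one full rotation of continuous daylight at the northern-summer solstice; it lies at |φ| = 90° − ε = 90° − 49.40° = 40.60°.

40.60°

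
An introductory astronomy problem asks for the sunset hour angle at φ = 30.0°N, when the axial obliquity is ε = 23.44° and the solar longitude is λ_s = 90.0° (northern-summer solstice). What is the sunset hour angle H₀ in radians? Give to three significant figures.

H₀ = 1.82 rad

Solar declination: sin δ = sin ε · sin λ_s = sin 23.44° × sin 90.0° = 0.39779, so δ = +23.440°.
cos H₀ = −tan φ · tan δ = −tan(+30.0°) × tan(+23.440°) = -0.2503, so H₀ = 1.8238 rad = 104.50°.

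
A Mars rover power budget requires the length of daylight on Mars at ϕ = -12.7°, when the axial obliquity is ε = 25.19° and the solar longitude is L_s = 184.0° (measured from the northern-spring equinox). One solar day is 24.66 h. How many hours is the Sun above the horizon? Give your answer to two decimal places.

Solar declination: sin δ = sin ε · sin L_s = sin 25.19° × sin 184.0° = -0.02969, so δ = -1.701°.
cos h₀ = −tan ϕ · tan δ = −tan(-12.7°) × tan(-1.701°) = -0.0067, so h₀ = 1.5775 rad = 90.38°.
Daylight = 2h₀/(2π) × 24.66 h = (1.5775/π) × 24.66 = 12.38 h.

12.38 h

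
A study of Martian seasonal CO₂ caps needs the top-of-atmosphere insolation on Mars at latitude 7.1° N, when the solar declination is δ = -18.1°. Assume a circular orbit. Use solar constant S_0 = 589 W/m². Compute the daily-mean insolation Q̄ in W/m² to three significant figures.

Q̄ ≈ 166 W/m²

cos h₀ = −tan(+7.1°) tan(-18.100°) = 0.0407, h₀ = 1.5301 rad.
Bracket: h₀ sin ϕ sin δ + cos ϕ cos δ sin h₀ = 1.5301×0.12360×-0.31068 + 0.99233×0.95052×0.99917 = -0.058756 + 0.942447 = 0.883691.
Q̄ = (S_0/π) × [bracket] = (589/π) × 0.883691 = 165.7 W/m².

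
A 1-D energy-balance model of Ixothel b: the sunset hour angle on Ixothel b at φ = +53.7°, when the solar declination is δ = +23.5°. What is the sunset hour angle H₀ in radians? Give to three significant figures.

cos H₀ = −tan φ · tan δ = −tan(+53.7°) × tan(+23.500°) = -0.5919, so H₀ = 2.2042 rad = 126.29°.

H₀ = 2.20 rad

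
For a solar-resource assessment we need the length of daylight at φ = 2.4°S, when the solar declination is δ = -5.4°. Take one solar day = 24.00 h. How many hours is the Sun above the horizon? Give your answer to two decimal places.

12.03 h

cos H₀ = −tan φ · tan δ = −tan(-2.4°) × tan(-5.400°) = -0.0040, so H₀ = 1.5748 rad = 90.23°.
Daylight = 2H₀/(2π) × 24.00 h = (1.5748/π) × 24.00 = 12.03 h.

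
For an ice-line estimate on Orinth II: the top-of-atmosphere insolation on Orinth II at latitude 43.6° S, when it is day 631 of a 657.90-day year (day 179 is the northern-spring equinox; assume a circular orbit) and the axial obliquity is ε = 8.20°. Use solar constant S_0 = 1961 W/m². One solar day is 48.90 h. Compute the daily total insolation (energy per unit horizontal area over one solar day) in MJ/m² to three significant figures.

95.2 MJ/m²

Solar longitude: L_s = 360° × (631 − 179)/657.90 = 247.332°.
sin δ = sin 8.20° × sin 247.332° = -0.13161, so δ = -7.563°.
cos h₀ = −tan(-43.6°) tan(-7.563°) = -0.1264, h₀ = 1.6976 rad.
Bracket: h₀ sin ϕ sin δ + cos ϕ cos δ sin h₀ = 1.6976×-0.68962×-0.13161 + 0.72417×0.99130×0.99198 = 0.154076 + 0.712112 = 0.866188.
Q̄ = (S_0/π) × [bracket] = (1961/π) × 0.866188 = 540.68 W/m².
Daily total = Q̄ × 48.90 h × 3600 s/h = 540.68 × 48.90 × 3600 / 10⁶ = 95.18 MJ/m².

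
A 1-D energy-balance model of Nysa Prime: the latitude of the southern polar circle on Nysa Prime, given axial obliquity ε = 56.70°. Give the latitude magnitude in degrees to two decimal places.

33.30°

The polar circle is the lowest latitude that experiences at least one full rotation of continuous darkness at the northern-summer solstice; it lies at |ϕ| = 90° − ε = 90° − 56.70° = 33.30°.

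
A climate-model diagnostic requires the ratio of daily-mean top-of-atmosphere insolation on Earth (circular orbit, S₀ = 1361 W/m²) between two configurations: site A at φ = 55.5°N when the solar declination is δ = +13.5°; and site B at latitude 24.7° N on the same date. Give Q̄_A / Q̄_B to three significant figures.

Q̄_A / Q̄_B ≈ 0.851

— Configuration A (φ=+55.5°):
cos H₀ = −tan(+55.5°) tan(+13.500°) = -0.3493, H₀ = 1.9276 rad.
Bracket: H₀ sin φ sin δ + cos φ cos δ sin H₀ = 1.9276×0.82413×0.23345 + 0.56641×0.97237×0.93700 = 0.370857 + 0.516062 = 0.886919.
Q̄ = (S₀/π) × [bracket] = (1361/π) × 0.886919 = 384.23 W/m².
— Configuration B (φ=+24.7°):
cos H₀ = −tan(+24.7°) tan(+13.500°) = -0.1104, H₀ = 1.6814 rad.
Bracket: H₀ sin φ sin δ + cos φ cos δ sin H₀ = 1.6814×0.41787×0.23345 + 0.90851×0.97237×0.99388 = 0.164024 + 0.878001 = 1.042025.
Q̄ = (S₀/π) × [bracket] = (1361/π) × 1.042025 = 451.43 W/m².
Ratio Q̄_A / Q̄_B = 384.23 / 451.43 = 0.8511.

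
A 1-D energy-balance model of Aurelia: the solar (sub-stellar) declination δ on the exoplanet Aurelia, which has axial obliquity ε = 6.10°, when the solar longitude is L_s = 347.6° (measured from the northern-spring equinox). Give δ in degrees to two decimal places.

sin δ = sin ε · sin L_s = sin 6.10° × sin 347.6° = -0.022819.
δ = arcsin(-0.022819) = -1.31°.

δ = -1.31°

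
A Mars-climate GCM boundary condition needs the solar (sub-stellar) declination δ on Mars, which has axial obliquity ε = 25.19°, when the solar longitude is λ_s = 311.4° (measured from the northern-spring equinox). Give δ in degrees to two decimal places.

sin δ = sin ε · sin λ_s = sin 25.19° × sin 311.4° = -0.319263.
δ = arcsin(-0.319263) = -18.62°.

δ = -18.62°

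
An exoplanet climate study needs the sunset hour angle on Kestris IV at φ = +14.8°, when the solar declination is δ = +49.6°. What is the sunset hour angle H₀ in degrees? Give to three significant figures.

H₀ = 108°

cos H₀ = −tan φ · tan δ = −tan(+14.8°) × tan(+49.600°) = -0.3104, so H₀ = 1.8865 rad = 108.09°.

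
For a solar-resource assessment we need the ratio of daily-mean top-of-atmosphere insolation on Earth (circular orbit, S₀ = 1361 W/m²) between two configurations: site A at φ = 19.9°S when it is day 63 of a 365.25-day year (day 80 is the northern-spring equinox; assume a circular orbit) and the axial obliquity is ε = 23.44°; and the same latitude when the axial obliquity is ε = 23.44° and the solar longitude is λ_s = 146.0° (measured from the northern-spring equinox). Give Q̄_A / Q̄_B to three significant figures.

— Configuration A (φ=-19.9°):
Solar longitude: λ_s = 360° × (63 − 80)/365.25 = -16.756°, i.e. -16.756° + 360° = 343.244°.
sin δ = sin 23.44° × sin 343.244° = -0.11468, so δ = -6.585°.
cos H₀ = −tan(-19.9°) tan(-6.585°) = -0.0418, H₀ = 1.6126 rad.
Bracket: H₀ sin φ sin δ + cos φ cos δ sin H₀ = 1.6126×-0.34038×-0.11468 + 0.94029×0.99340×0.99913 = 0.062947 + 0.933271 = 0.996218.
Q̄ = (S₀/π) × [bracket] = (1361/π) × 0.996218 = 431.58 W/m².
— Configuration B (φ=-19.9°):
Solar declination: sin δ = sin ε · sin λ_s = sin 23.44° × sin 146.0° = 0.22244, so δ = +12.852°.
cos H₀ = −tan(-19.9°) tan(+12.852°) = 0.0826, H₀ = 1.4881 rad.
Bracket: H₀ sin φ sin δ + cos φ cos δ sin H₀ = 1.4881×-0.34038×0.22244 + 0.94029×0.97495×0.99658 = -0.112670 + 0.913600 = 0.800930.
Q̄ = (S₀/π) × [bracket] = (1361/π) × 0.800930 = 346.98 W/m².
Ratio Q̄_A / Q̄_B = 431.58 / 346.98 = 1.244.

Q̄_A / Q̄_B ≈ 1.24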